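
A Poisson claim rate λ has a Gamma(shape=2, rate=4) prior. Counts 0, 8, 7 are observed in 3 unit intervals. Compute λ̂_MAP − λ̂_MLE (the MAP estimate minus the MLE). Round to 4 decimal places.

Σxᵢ = 15. Posterior is Gamma(17, 7); MAP = (17−1)/7 = 16/7 ≈ 2.28571.
MLE = x̄ = 15/3 ≈ 5.00000.
Difference = 16/7 − 15/3 = -19/7 ≈ -2.7143.

MAP − MLE = -2.7143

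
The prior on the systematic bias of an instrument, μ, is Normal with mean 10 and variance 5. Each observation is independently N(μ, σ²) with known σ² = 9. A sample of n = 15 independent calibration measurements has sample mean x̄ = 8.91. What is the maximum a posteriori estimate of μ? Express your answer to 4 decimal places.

n = 15, x̄ = 8.91.
For a Normal prior and Normal likelihood with known variance, the posterior is Normal; its mode equals its mean, the precision-weighted average.
Prior precision 1/σ₀² = 1/5 = 0.2; data precision n/σ² = 15/9 = 5/3.
μ̂ = (0.2·10 + (5/3)·8.91) / (0.2 + 5/3) = 16.85/(28/15) = 1011/112 ≈ 9.0268.

μ̂_MAP = 9.0268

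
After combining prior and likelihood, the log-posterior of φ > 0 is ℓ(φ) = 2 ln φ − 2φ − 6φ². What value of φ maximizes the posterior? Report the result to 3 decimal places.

φ̂_MAP = 0.333

ℓ'(φ) = 2/φ − 2 − 12φ. Setting this to zero and multiplying by φ: 12φ² + 2φ − 2 = 0.
φ = (−2 + √(2² + 4·12·2)) / (2·12) = (−2 + √100) / 24 = (−2 + 10)/24 = 1/3.
ℓ''(φ) = −2/φ² − 12 < 0, confirming a maximum.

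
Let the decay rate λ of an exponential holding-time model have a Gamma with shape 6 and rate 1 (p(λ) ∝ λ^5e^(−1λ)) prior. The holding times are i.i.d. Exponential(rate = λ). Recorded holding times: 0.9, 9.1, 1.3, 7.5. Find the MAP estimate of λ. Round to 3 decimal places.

The Exponential(rate=λ) likelihood is ∝ λ^n e^(−λΣtᵢ). Here n = 4 and Σtᵢ = 0.9 + 9.1 + 1.3 + 7.5 = 18.8.
Posterior ∝ λ^5e^(−1λ) · λ^4e^(−18.8λ) = λ^9e^(−19.8λ), i.e. Gamma(10, 19.8).
Mode = (a−1)/b = 9/19.8 ≈ 0.455.

λ̂_MAP = 0.455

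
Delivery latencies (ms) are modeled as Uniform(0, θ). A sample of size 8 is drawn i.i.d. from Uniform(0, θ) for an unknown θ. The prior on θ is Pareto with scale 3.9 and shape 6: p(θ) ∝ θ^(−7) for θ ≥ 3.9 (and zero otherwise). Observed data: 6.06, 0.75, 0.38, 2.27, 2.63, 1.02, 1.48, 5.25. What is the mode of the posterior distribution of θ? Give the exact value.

θ̂_MAP = 6.06

The Uniform(0, θ) likelihood is θ^(−n) for θ ≥ max(xᵢ), zero otherwise. Here max(xᵢ) = 6.06.
Posterior ∝ θ^(−7) · θ^(−8) = θ^(−15) on θ ≥ max(3.9, 6.06) = 6.06.
This density is strictly decreasing in θ, so the posterior mode lies at the lower boundary of the support.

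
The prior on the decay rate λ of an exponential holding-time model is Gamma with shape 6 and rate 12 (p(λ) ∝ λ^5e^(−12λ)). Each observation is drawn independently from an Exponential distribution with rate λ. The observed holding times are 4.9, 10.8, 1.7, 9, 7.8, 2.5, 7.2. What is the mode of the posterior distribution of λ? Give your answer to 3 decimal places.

The Exponential(rate=λ) likelihood is ∝ λ^n e^(−λΣtᵢ). Here n = 7 and Σtᵢ = 4.9 + 10.8 + 1.7 + 9 + 7.8 + 2.5 + 7.2 = 43.9.
Posterior ∝ λ^5e^(−12λ) · λ^7e^(−43.9λ) = λ^12e^(−55.9λ), i.e. Gamma(13, 55.9).
Mode = (a−1)/b = 12/55.9 ≈ 0.215.

λ̂_MAP = 0.215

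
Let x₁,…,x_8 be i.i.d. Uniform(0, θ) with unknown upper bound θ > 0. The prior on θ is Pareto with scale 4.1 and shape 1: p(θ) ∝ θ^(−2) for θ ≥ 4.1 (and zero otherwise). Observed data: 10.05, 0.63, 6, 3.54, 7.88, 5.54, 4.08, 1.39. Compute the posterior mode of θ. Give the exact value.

The Uniform(0, θ) likelihood is θ^(−n) for θ ≥ max(xᵢ), zero otherwise. Here max(xᵢ) = 10.05.
Posterior ∝ θ^(−2) · θ^(−8) = θ^(−10) on θ ≥ max(4.1, 10.05) = 10.05.
This density is strictly decreasing in θ, so the posterior mode lies at the lower boundary of the support.

θ̂_MAP = 10.05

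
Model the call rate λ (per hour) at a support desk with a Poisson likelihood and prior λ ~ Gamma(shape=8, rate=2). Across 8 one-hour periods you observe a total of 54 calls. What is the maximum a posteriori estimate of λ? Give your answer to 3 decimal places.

λ̂_MAP = 6.100

Σxᵢ = 54, n = 8.
Posterior ∝ λ^7e^(−2λ) · λ^54e^(−8λ) = λ^61e^(−10λ), i.e. Gamma(shape=62, rate=10).
The mode of a Gamma(a, b) with a ≥ 1 (shape–rate) is (a−1)/b = 61/10 ≈ 6.100.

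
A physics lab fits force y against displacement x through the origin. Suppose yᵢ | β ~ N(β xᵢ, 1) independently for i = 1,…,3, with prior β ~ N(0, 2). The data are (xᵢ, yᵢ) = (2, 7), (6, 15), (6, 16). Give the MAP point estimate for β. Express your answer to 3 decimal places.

β̂_MAP = 2.614

log p(β | y) = −Σ(yᵢ − βxᵢ)²/(2·1) − β²/(2·2) + const.
Setting the derivative to zero: Σxᵢ(yᵢ − βxᵢ)/1 − β/2 = 0, so β = Σxᵢyᵢ / (Σxᵢ² + σ²/τ²).
Σxᵢyᵢ = 2·7 + 6·15 + 6·16 = 200; Σxᵢ² = 76; σ²/τ² = 0.5.
β̂_MAP = 200 / (76 + 0.5) = 200/76.5 ≈ 2.614.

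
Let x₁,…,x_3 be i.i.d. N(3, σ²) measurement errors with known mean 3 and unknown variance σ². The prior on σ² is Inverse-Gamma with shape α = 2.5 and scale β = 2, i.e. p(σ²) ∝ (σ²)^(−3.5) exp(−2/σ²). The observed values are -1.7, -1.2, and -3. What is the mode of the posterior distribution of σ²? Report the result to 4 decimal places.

σ̂²_MAP = 7.9730

Sum of squared deviations about the known mean: SS = (-1.7−3)² + (-1.2−3)² + (-3−3)² = 75.73.
The Normal likelihood contributes (σ²)^(−n/2) exp(−SS/(2σ²)), so the posterior is Inverse-Gamma(α + n/2, β + SS/2) = Inverse-Gamma(4, 39.865).
The mode of Inverse-Gamma(a, b) is b/(a+1) = 39.865/5 ≈ 7.9730.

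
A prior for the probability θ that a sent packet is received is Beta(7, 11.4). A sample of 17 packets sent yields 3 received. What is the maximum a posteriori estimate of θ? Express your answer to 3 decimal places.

θ̂_MAP = 0.269

Prior: Beta(7, 11.4).
Data: 3 successes in 17 trials. The binomial likelihood contributes θ^3(1−θ)^14, so the posterior is Beta(7+3, 11.4+14) = Beta(10, 25.4).
For Beta(a, b) with a, b > 1 the mode is (a−1)/(a+b−2) = 9/33.4 ≈ 0.269.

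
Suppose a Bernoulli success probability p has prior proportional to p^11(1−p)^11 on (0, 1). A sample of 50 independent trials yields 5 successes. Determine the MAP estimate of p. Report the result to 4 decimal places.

The prior density ∝ p^11(1−p)^11 is the kernel of Beta(12, 12).
Data: 5 successes in 50 trials. The binomial likelihood contributes p^5(1−p)^45, so the posterior is Beta(12+5, 12+45) = Beta(17, 57).
For Beta(a, b) with a, b > 1 the mode is (a−1)/(a+b−2) = 16/72 ≈ 0.2222.

p̂_MAP = 0.2222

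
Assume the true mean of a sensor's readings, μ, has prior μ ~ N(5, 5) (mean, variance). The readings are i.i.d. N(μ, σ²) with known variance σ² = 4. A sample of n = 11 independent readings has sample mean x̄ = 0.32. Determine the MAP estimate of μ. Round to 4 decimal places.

μ̂_MAP = 0.6373

n = 11, x̄ = 0.32.
For a Normal prior and Normal likelihood with known variance, the posterior is Normal; its mode equals its mean, the precision-weighted average.
Prior precision 1/σ₀² = 1/5 = 0.2; data precision n/σ² = 11/4 = 2.75.
μ̂ = (0.2·5 + 2.75·0.32) / (0.2 + 2.75) = 1.88/2.95 = 188/295 ≈ 0.6373.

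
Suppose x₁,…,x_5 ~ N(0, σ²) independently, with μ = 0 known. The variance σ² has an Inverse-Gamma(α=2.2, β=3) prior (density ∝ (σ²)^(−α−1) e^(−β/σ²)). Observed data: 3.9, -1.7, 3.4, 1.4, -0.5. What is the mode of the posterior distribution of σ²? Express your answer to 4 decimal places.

σ̂²_MAP = 3.3219

Sum of squared deviations about the known mean: SS = (3.9−0)² + (-1.7−0)² + (3.4−0)² + (1.4−0)² + (-0.5−0)² = 31.87.
The Normal likelihood contributes (σ²)^(−n/2) exp(−SS/(2σ²)), so the posterior is Inverse-Gamma(α + n/2, β + SS/2) = Inverse-Gamma(4.7, 18.935).
The mode of Inverse-Gamma(a, b) is b/(a+1) = 18.935/5.7 ≈ 3.3219.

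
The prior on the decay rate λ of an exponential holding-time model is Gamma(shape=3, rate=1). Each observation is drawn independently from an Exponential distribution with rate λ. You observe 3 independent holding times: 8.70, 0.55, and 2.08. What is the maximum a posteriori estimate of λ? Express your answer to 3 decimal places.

The Exponential(rate=λ) likelihood is ∝ λ^n e^(−λΣtᵢ). Here n = 3 and Σtᵢ = 8.70 + 0.55 + 2.08 = 11.33.
Posterior ∝ λ^2e^(−1λ) · λ^3e^(−11.33λ) = λ^5e^(−12.33λ), i.e. Gamma(6, 12.33).
Mode = (a−1)/b = 5/12.33 ≈ 0.406.

λ̂_MAP = 0.406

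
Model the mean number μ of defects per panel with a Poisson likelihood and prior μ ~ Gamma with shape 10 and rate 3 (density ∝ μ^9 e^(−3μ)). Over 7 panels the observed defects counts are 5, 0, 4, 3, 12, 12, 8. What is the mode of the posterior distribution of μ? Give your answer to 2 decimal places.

μ̂_MAP = 5.30

Σxᵢ = 5+0+4+3+12+12+8 = 44, with n = 7.
Posterior ∝ μ^9e^(−3μ) · μ^44e^(−7μ) = μ^53e^(−10μ), i.e. Gamma(shape=54, rate=10).
The mode of a Gamma(a, b) with a ≥ 1 (shape–rate) is (a−1)/b = 53/10 ≈ 5.30.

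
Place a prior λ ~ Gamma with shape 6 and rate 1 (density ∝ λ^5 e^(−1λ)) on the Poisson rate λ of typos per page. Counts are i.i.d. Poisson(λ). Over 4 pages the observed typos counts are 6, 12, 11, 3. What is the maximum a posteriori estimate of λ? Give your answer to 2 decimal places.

Σxᵢ = 6+12+11+3 = 32, with n = 4.
Posterior ∝ λ^5e^(−1λ) · λ^32e^(−4λ) = λ^37e^(−5λ), i.e. Gamma(shape=38, rate=5).
The mode of a Gamma(a, b) with a ≥ 1 (shape–rate) is (a−1)/b = 37/5 ≈ 7.40.

λ̂_MAP = 7.40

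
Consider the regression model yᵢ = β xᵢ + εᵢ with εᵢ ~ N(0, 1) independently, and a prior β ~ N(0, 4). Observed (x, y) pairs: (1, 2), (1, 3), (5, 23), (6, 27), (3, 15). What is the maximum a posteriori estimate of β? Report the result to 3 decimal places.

log p(β | y) = −Σ(yᵢ − βxᵢ)²/(2·1) − β²/(2·4) + const.
Setting the derivative to zero: Σxᵢ(yᵢ − βxᵢ)/1 − β/4 = 0, so β = Σxᵢyᵢ / (Σxᵢ² + σ²/τ²).
Σxᵢyᵢ = 1·2 + 1·3 + 5·23 + 6·27 + 3·15 = 327; Σxᵢ² = 72; σ²/τ² = 0.25.
β̂_MAP = 327 / (72 + 0.25) = 327/72.25 ≈ 4.526.

β̂_MAP = 4.526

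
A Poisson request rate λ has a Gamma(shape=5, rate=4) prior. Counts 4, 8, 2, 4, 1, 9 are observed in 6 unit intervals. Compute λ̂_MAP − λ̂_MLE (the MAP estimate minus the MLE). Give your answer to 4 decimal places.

Σxᵢ = 28. Posterior is Gamma(33, 10); MAP = (33−1)/10 = 32/10 ≈ 3.20000.
MLE = x̄ = 28/6 ≈ 4.66667.
Difference = 32/10 − 28/6 = -22/15 ≈ -1.4667.

MAP − MLE = -1.4667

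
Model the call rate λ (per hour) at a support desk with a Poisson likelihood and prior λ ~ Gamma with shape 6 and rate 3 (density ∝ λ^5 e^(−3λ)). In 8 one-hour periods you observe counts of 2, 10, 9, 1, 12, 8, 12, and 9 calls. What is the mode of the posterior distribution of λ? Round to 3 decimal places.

λ̂_MAP = 6.182

Σxᵢ = 2+10+9+1+12+8+12+9 = 63, with n = 8.
Posterior ∝ λ^5e^(−3λ) · λ^63e^(−8λ) = λ^68e^(−11λ), i.e. Gamma(shape=69, rate=11).
The mode of a Gamma(a, b) with a ≥ 1 (shape–rate) is (a−1)/b = 68/11 ≈ 6.182.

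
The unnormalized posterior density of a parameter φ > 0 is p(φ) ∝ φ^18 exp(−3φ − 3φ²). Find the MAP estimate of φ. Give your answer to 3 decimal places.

ℓ'(φ) = 18/φ − 3 − 6φ. Setting this to zero and multiplying by φ: 6φ² + 3φ − 18 = 0.
φ = (−3 + √(3² + 4·6·18)) / (2·6) = (−3 + √441) / 12 = (−3 + 21)/12 = 3/2.
ℓ''(φ) = −18/φ² − 6 < 0, confirming a maximum.

φ̂_MAP = 1.500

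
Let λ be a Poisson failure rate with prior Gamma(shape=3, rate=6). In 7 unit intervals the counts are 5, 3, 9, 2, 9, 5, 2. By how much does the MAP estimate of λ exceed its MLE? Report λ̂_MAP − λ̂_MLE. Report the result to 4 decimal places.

Σxᵢ = 35. Posterior is Gamma(38, 13); MAP = (38−1)/13 = 37/13 ≈ 2.84615.
MLE = x̄ = 35/7 ≈ 5.00000.
Difference = 37/13 − 35/7 = -28/13 ≈ -2.1538.

MAP − MLE = -2.1538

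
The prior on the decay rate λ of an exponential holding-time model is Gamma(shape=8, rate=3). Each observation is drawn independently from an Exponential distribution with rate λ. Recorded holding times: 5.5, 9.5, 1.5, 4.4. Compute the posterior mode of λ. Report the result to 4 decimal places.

λ̂_MAP = 0.4603

The Exponential(rate=λ) likelihood is ∝ λ^n e^(−λΣtᵢ). Here n = 4 and Σtᵢ = 5.5 + 9.5 + 1.5 + 4.4 = 20.9.
Posterior ∝ λ^7e^(−3λ) · λ^4e^(−20.9λ) = λ^11e^(−23.9λ), i.e. Gamma(12, 23.9).
Mode = (a−1)/b = 11/23.9 ≈ 0.4603.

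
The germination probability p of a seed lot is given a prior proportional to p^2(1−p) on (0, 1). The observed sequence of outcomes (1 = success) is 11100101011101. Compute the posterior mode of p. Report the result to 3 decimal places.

The prior density ∝ p^2(1−p)^1 is the kernel of Beta(3, 2).
Data: 9 successes in 14 trials (from the sequence). The binomial likelihood contributes p^9(1−p)^5, so the posterior is Beta(3+9, 2+5) = Beta(12, 7).
For Beta(a, b) with a, b > 1 the mode is (a−1)/(a+b−2) = 11/17 ≈ 0.647.

p̂_MAP = 0.647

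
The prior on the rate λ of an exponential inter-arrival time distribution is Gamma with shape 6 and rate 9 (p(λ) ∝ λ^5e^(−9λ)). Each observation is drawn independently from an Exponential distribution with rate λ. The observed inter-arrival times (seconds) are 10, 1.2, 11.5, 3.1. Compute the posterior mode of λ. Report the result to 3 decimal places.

The Exponential(rate=λ) likelihood is ∝ λ^n e^(−λΣtᵢ). Here n = 4 and Σtᵢ = 10 + 1.2 + 11.5 + 3.1 = 25.8.
Posterior ∝ λ^5e^(−9λ) · λ^4e^(−25.8λ) = λ^9e^(−34.8λ), i.e. Gamma(10, 34.8).
Mode = (a−1)/b = 9/34.8 ≈ 0.259.

λ̂_MAP = 0.259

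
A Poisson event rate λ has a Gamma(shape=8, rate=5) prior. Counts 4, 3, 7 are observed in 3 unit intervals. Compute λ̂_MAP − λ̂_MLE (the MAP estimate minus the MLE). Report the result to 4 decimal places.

MAP − MLE = -2.0417

Σxᵢ = 14. Posterior is Gamma(22, 8); MAP = (22−1)/8 = 21/8 ≈ 2.62500.
MLE = x̄ = 14/3 ≈ 4.66667.
Difference = 21/8 − 14/3 = -49/24 ≈ -2.0417.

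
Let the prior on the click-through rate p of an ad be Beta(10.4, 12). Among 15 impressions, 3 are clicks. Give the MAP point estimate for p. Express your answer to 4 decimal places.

p̂_MAP = 0.3503

Prior: Beta(10.4, 12).
Data: 3 successes in 15 trials. The binomial likelihood contributes p^3(1−p)^12, so the posterior is Beta(10.4+3, 12+12) = Beta(13.4, 24).
For Beta(a, b) with a, b > 1 the mode is (a−1)/(a+b−2) = 12.4/35.4 ≈ 0.3503.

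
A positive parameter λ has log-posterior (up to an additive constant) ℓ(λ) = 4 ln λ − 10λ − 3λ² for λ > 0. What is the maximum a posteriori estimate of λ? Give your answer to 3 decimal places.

ℓ'(λ) = 4/λ − 10 − 6λ. Setting this to zero and multiplying by λ: 6λ² + 10λ − 4 = 0.
λ = (−10 + √(10² + 4·6·4)) / (2·6) = (−10 + √196) / 12 = (−10 + 14)/12 = 1/3.
ℓ''(λ) = −4/λ² − 6 < 0, confirming a maximum.

λ̂_MAP = 0.333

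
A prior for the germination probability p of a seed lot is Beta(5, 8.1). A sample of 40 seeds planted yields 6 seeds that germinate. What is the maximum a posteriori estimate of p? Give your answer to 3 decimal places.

p̂_MAP = 0.196

Prior: Beta(5, 8.1).
Data: 6 successes in 40 trials. The binomial likelihood contributes p^6(1−p)^34, so the posterior is Beta(5+6, 8.1+34) = Beta(11, 42.1).
For Beta(a, b) with a, b > 1 the mode is (a−1)/(a+b−2) = 10/51.1 ≈ 0.196.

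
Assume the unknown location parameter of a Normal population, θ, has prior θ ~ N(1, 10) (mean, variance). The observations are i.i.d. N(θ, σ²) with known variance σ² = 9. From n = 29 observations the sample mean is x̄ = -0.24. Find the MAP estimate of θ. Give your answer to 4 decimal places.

θ̂_MAP = -0.2027

n = 29, x̄ = -0.24.
For a Normal prior and Normal likelihood with known variance, the posterior is Normal; its mode equals its mean, the precision-weighted average.
Prior precision 1/σ₀² = 1/10 = 0.1; data precision n/σ² = 29/9.
θ̂ = (0.1·1 + (29/9)·(-0.24)) / (0.1 + 29/9) = (-101/150)/(299/90) = -303/1495 ≈ -0.2027.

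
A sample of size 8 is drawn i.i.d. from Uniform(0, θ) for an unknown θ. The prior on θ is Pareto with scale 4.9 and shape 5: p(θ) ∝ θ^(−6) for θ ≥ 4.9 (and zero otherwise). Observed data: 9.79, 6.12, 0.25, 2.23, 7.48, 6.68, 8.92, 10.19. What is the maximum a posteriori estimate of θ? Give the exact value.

The Uniform(0, θ) likelihood is θ^(−n) for θ ≥ max(xᵢ), zero otherwise. Here max(xᵢ) = 10.19.
Posterior ∝ θ^(−6) · θ^(−8) = θ^(−14) on θ ≥ max(4.9, 10.19) = 10.19.
This density is strictly decreasing in θ, so the posterior mode lies at the lower boundary of the support.

θ̂_MAP = 10.19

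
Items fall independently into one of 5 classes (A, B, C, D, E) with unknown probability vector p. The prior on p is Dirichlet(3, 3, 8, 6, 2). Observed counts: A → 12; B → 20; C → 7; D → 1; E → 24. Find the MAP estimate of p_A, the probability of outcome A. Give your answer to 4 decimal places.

The posterior is Dirichlet(αᵢ + nᵢ) = Dirichlet(15, 23, 15, 7, 26).
For a Dirichlet(a₁,…,a_K) with all aᵢ > 1, the mode has j-th component (aⱼ − 1)/(Σaᵢ − K).
Here Σaᵢ = 86 and K = 5, so p_A = (15 − 1)/(86 − 5) = 14/81 ≈ 0.1728.

MAP estimate of p_A = 0.1728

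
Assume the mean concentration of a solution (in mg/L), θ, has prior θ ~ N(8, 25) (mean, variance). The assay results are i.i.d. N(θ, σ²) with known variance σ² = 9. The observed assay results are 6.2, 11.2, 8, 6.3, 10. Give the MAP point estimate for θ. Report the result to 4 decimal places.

θ̂_MAP = 8.3172

n = 5; x̄ = (6.2 + 11.2 + 8 + 6.3 + 10)/5 = 41.7/5 = 8.34.
For a Normal prior and Normal likelihood with known variance, the posterior is Normal; its mode equals its mean, the precision-weighted average.
Prior precision 1/σ₀² = 1/25 = 0.04; data precision n/σ² = 5/9.
θ̂ = (0.04·8 + (5/9)·8.34) / (0.04 + 5/9) = (743/150)/(134/225) = 2229/268 ≈ 8.3172.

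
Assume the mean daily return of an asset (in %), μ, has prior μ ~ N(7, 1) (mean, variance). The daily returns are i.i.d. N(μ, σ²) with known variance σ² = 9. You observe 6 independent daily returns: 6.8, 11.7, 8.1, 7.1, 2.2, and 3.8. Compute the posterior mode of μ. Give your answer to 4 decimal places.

μ̂_MAP = 6.8467

n = 6; x̄ = (6.8 + 11.7 + 8.1 + 7.1 + 2.2 + 3.8)/6 = 39.7/6 = 397/60 ≈ 6.6167.
For a Normal prior and Normal likelihood with known variance, the posterior is Normal; its mode equals its mean, the precision-weighted average.
Prior precision 1/σ₀² = 1/1 = 1; data precision n/σ² = 6/9 = 2/3.
μ̂ = (1·7 + (2/3)·(397/60)) / (1 + 2/3) = (1027/90)/(5/3) = 1027/150 ≈ 6.8467.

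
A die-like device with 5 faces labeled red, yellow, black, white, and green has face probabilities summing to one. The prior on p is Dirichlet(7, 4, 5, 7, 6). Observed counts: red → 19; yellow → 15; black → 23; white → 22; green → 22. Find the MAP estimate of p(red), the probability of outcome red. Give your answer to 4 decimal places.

The posterior is Dirichlet(αᵢ + nᵢ) = Dirichlet(26, 19, 28, 29, 28).
For a Dirichlet(a₁,…,a_K) with all aᵢ > 1, the mode has j-th component (aⱼ − 1)/(Σaᵢ − K).
Here Σaᵢ = 130 and K = 5, so p(red) = (26 − 1)/(130 − 5) = 25/125 ≈ 0.2000.

MAP estimate of p(red) = 0.2000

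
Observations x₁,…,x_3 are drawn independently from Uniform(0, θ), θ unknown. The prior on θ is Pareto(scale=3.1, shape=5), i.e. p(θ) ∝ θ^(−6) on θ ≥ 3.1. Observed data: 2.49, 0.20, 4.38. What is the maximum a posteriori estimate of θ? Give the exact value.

θ̂_MAP = 4.38

The Uniform(0, θ) likelihood is θ^(−n) for θ ≥ max(xᵢ), zero otherwise. Here max(xᵢ) = 4.38.
Posterior ∝ θ^(−6) · θ^(−3) = θ^(−9) on θ ≥ max(3.1, 4.38) = 4.38.
This density is strictly decreasing in θ, so the posterior mode lies at the lower boundary of the support.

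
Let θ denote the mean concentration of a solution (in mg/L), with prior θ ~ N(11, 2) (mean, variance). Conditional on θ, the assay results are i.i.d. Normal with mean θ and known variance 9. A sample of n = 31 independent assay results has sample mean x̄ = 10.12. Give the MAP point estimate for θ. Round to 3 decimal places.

θ̂_MAP = 10.232

n = 31, x̄ = 10.12.
For a Normal prior and Normal likelihood with known variance, the posterior is Normal; its mode equals its mean, the precision-weighted average.
Prior precision 1/σ₀² = 1/2 = 0.5; data precision n/σ² = 31/9.
θ̂ = (0.5·11 + (31/9)·10.12) / (0.5 + 31/9) = (18161/450)/(71/18) = 18161/1775 ≈ 10.232.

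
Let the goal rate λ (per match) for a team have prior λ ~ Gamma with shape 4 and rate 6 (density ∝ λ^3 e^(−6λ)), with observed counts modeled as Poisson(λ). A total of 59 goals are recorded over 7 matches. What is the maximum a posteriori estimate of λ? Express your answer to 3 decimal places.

λ̂_MAP = 4.769

Σxᵢ = 59, n = 7.
Posterior ∝ λ^3e^(−6λ) · λ^59e^(−7λ) = λ^62e^(−13λ), i.e. Gamma(shape=63, rate=13).
The mode of a Gamma(a, b) with a ≥ 1 (shape–rate) is (a−1)/b = 62/13 ≈ 4.769.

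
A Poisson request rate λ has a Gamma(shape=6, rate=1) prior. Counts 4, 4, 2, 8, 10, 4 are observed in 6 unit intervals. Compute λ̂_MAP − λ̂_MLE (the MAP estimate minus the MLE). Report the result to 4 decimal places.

MAP − MLE = -0.0476

Σxᵢ = 32. Posterior is Gamma(38, 7); MAP = (38−1)/7 = 37/7 ≈ 5.28571.
MLE = x̄ = 32/6 ≈ 5.33333.
Difference = 37/7 − 32/6 = -1/21 ≈ -0.0476.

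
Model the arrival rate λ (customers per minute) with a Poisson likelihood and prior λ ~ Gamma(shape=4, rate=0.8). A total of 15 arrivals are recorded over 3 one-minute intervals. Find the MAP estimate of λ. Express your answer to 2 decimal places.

λ̂_MAP = 4.74

Σxᵢ = 15, n = 3.
Posterior ∝ λ^3e^(−0.8λ) · λ^15e^(−3λ) = λ^18e^(−3.8λ), i.e. Gamma(shape=19, rate=3.8).
The mode of a Gamma(a, b) with a ≥ 1 (shape–rate) is (a−1)/b = 18/3.8 ≈ 4.74.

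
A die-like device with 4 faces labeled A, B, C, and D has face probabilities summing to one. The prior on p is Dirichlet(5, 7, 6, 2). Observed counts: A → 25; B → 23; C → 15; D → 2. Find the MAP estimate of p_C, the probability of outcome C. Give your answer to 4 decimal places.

MAP estimate of p_C = 0.2469

The posterior is Dirichlet(αᵢ + nᵢ) = Dirichlet(30, 30, 21, 4).
For a Dirichlet(a₁,…,a_K) with all aᵢ > 1, the mode has j-th component (aⱼ − 1)/(Σaᵢ − K).
Here Σaᵢ = 85 and K = 4, so p_C = (21 − 1)/(85 − 4) = 20/81 ≈ 0.2469.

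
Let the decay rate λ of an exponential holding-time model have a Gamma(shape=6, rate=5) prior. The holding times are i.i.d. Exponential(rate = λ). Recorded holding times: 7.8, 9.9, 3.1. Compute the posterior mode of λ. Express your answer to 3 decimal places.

λ̂_MAP = 0.310

The Exponential(rate=λ) likelihood is ∝ λ^n e^(−λΣtᵢ). Here n = 3 and Σtᵢ = 7.8 + 9.9 + 3.1 = 20.8.
Posterior ∝ λ^5e^(−5λ) · λ^3e^(−20.8λ) = λ^8e^(−25.8λ), i.e. Gamma(9, 25.8).
Mode = (a−1)/b = 8/25.8 ≈ 0.310.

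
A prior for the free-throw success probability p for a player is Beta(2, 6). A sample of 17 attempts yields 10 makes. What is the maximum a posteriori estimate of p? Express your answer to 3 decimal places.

Prior: Beta(2, 6).
Data: 10 successes in 17 trials. The binomial likelihood contributes p^10(1−p)^7, so the posterior is Beta(2+10, 6+7) = Beta(12, 13).
For Beta(a, b) with a, b > 1 the mode is (a−1)/(a+b−2) = 11/23 ≈ 0.478.

p̂_MAP = 0.478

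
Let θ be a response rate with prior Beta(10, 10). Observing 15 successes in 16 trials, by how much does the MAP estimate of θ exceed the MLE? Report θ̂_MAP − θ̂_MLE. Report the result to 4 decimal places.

Posterior is Beta(25, 11); MAP = (25−1)/(36−2) = 24/34 ≈ 0.70588.
MLE ignores the prior: θ̂_MLE = k/n = 15/16 ≈ 0.93750.
Difference = 24/34 − 15/16 = -63/272 ≈ -0.2316.

MAP − MLE = -0.2316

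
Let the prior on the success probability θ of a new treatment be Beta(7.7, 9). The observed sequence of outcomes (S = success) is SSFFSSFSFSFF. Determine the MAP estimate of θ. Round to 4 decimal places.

θ̂_MAP = 0.4757

Prior: Beta(7.7, 9).
Data: 6 successes in 12 trials (from the sequence). The binomial likelihood contributes θ^6(1−θ)^6, so the posterior is Beta(7.7+6, 9+6) = Beta(13.7, 15).
For Beta(a, b) with a, b > 1 the mode is (a−1)/(a+b−2) = 12.7/26.7 ≈ 0.4757.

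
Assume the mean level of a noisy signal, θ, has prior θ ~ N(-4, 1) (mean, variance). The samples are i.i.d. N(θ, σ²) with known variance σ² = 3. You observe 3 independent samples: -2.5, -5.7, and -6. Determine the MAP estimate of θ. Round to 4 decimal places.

n = 3; x̄ = ((-2.5) + (-5.7) + (-6))/3 = -14.2/3 = -71/15 ≈ -4.7333.
For a Normal prior and Normal likelihood with known variance, the posterior is Normal; its mode equals its mean, the precision-weighted average.
Prior precision 1/σ₀² = 1/1 = 1; data precision n/σ² = 3/3 = 1.
θ̂ = (1·(-4) + 1·(-71/15)) / (1 + 1) = (-131/15)/2 = -131/30 ≈ -4.3667.

θ̂_MAP = -4.3667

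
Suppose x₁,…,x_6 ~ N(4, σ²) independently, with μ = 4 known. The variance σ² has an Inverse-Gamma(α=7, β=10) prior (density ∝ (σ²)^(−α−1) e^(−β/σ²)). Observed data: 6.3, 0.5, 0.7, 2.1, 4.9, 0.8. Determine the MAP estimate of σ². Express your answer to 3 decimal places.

σ̂²_MAP = 2.868

Sum of squared deviations about the known mean: SS = (6.3−4)² + (0.5−4)² + (0.7−4)² + (2.1−4)² + (4.9−4)² + (0.8−4)² = 43.09.
The Normal likelihood contributes (σ²)^(−n/2) exp(−SS/(2σ²)), so the posterior is Inverse-Gamma(α + n/2, β + SS/2) = Inverse-Gamma(10, 31.545).
The mode of Inverse-Gamma(a, b) is b/(a+1) = 31.545/11 ≈ 2.868.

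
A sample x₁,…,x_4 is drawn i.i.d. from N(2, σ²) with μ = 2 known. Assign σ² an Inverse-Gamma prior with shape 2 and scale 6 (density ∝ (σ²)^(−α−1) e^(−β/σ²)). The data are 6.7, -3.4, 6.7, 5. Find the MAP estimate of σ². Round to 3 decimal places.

Sum of squared deviations about the known mean: SS = (6.7−2)² + (-3.4−2)² + (6.7−2)² + (5−2)² = 82.34.
The Normal likelihood contributes (σ²)^(−n/2) exp(−SS/(2σ²)), so the posterior is Inverse-Gamma(α + n/2, β + SS/2) = Inverse-Gamma(4, 47.17).
The mode of Inverse-Gamma(a, b) is b/(a+1) = 47.17/5 ≈ 9.434.

σ̂²_MAP = 9.434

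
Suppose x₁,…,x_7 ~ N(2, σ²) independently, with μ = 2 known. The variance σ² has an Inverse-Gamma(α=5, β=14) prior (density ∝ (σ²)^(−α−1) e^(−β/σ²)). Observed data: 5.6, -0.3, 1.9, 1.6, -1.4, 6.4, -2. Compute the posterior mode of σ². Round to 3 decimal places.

Sum of squared deviations about the known mean: SS = (5.6−2)² + (-0.3−2)² + (1.9−2)² + (1.6−2)² + (-1.4−2)² + (6.4−2)² + (-2−2)² = 65.34.
The Normal likelihood contributes (σ²)^(−n/2) exp(−SS/(2σ²)), so the posterior is Inverse-Gamma(α + n/2, β + SS/2) = Inverse-Gamma(8.5, 46.67).
The mode of Inverse-Gamma(a, b) is b/(a+1) = 46.67/9.5 ≈ 4.913.

σ̂²_MAP = 4.913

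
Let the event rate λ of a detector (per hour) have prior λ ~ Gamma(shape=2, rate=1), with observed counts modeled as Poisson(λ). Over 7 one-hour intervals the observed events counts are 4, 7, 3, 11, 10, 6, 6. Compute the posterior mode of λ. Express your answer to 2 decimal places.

λ̂_MAP = 6.00

Σxᵢ = 4+7+3+11+10+6+6 = 47, with n = 7.
Posterior ∝ λe^(−1λ) · λ^47e^(−7λ) = λ^48e^(−8λ), i.e. Gamma(shape=49, rate=8).
The mode of a Gamma(a, b) with a ≥ 1 (shape–rate) is (a−1)/b = 48/8 ≈ 6.00.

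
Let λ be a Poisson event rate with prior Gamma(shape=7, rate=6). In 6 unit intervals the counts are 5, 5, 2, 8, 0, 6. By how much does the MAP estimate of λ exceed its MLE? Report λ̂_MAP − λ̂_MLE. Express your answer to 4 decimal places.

Σxᵢ = 26. Posterior is Gamma(33, 12); MAP = (33−1)/12 = 32/12 ≈ 2.66667.
MLE = x̄ = 26/6 ≈ 4.33333.
Difference = 32/12 − 26/6 = -5/3 ≈ -1.6667.

MAP − MLE = -1.6667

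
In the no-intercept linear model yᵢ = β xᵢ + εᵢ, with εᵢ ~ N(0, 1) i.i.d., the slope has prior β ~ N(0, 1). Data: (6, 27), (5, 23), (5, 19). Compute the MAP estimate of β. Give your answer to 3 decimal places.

log p(β | y) = −Σ(yᵢ − βxᵢ)²/(2·1) − β²/(2·1) + const.
Setting the derivative to zero: Σxᵢ(yᵢ − βxᵢ)/1 − β/1 = 0, so β = Σxᵢyᵢ / (Σxᵢ² + σ²/τ²).
Σxᵢyᵢ = 6·27 + 5·23 + 5·19 = 372; Σxᵢ² = 86; σ²/τ² = 1.
β̂_MAP = 372 / (86 + 1) = 372/87 ≈ 4.276.

β̂_MAP = 4.276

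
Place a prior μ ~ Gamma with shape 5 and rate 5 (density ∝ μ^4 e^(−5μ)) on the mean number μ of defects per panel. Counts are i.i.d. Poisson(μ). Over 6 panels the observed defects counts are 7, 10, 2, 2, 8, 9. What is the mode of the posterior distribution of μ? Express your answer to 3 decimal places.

μ̂_MAP = 3.818

Σxᵢ = 7+10+2+2+8+9 = 38, with n = 6.
Posterior ∝ μ^4e^(−5μ) · μ^38e^(−6μ) = μ^42e^(−11μ), i.e. Gamma(shape=43, rate=11).
The mode of a Gamma(a, b) with a ≥ 1 (shape–rate) is (a−1)/b = 42/11 ≈ 3.818.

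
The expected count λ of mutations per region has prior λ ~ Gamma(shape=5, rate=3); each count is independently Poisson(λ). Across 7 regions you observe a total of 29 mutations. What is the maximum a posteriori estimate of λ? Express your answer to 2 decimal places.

λ̂_MAP = 3.30

Σxᵢ = 29, n = 7.
Posterior ∝ λ^4e^(−3λ) · λ^29e^(−7λ) = λ^33e^(−10λ), i.e. Gamma(shape=34, rate=10).
The mode of a Gamma(a, b) with a ≥ 1 (shape–rate) is (a−1)/b = 33/10 ≈ 3.30.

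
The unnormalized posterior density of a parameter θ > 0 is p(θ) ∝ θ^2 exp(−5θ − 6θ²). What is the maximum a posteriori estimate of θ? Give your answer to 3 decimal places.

θ̂_MAP = 0.250

ℓ'(θ) = 2/θ − 5 − 12θ. Setting this to zero and multiplying by θ: 12θ² + 5θ − 2 = 0.
θ = (−5 + √(5² + 4·12·2)) / (2·12) = (−5 + √121) / 24 = (−5 + 11)/24 = 1/4.
ℓ''(θ) = −2/θ² − 12 < 0, confirming a maximum.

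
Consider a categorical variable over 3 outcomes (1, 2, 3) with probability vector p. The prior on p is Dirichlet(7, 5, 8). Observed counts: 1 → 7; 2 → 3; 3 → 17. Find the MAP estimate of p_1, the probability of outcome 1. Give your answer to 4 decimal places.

MAP estimate: 0.2955

The posterior is Dirichlet(αᵢ + nᵢ) = Dirichlet(14, 8, 25).
For a Dirichlet(a₁,…,a_K) with all aᵢ > 1, the mode has j-th component (aⱼ − 1)/(Σaᵢ − K).
Here Σaᵢ = 47 and K = 3, so p_1 = (14 − 1)/(47 − 3) = 13/44 ≈ 0.2955.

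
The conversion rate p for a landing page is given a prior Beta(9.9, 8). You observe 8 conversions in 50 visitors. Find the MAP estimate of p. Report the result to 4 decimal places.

p̂_MAP = 0.2564

Prior: Beta(9.9, 8).
Data: 8 successes in 50 trials. The binomial likelihood contributes p^8(1−p)^42, so the posterior is Beta(9.9+8, 8+42) = Beta(17.9, 50).
For Beta(a, b) with a, b > 1 the mode is (a−1)/(a+b−2) = 16.9/65.9 ≈ 0.2564.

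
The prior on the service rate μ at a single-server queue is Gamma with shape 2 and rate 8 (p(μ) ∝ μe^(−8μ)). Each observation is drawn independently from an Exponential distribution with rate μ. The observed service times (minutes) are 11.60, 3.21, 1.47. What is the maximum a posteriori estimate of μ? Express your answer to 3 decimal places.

The Exponential(rate=μ) likelihood is ∝ μ^n e^(−μΣtᵢ). Here n = 3 and Σtᵢ = 11.60 + 3.21 + 1.47 = 16.28.
Posterior ∝ μe^(−8μ) · μ^3e^(−16.28μ) = μ^4e^(−24.28μ), i.e. Gamma(5, 24.28).
Mode = (a−1)/b = 4/24.28 ≈ 0.165.

μ̂_MAP = 0.165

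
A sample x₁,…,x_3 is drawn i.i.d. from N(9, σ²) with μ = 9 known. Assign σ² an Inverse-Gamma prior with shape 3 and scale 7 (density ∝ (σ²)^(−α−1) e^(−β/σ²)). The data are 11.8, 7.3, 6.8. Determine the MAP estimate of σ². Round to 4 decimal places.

σ̂²_MAP = 2.6882

Sum of squared deviations about the known mean: SS = (11.8−9)² + (7.3−9)² + (6.8−9)² = 15.57.
The Normal likelihood contributes (σ²)^(−n/2) exp(−SS/(2σ²)), so the posterior is Inverse-Gamma(α + n/2, β + SS/2) = Inverse-Gamma(4.5, 14.785).
The mode of Inverse-Gamma(a, b) is b/(a+1) = 14.785/5.5 ≈ 2.6882.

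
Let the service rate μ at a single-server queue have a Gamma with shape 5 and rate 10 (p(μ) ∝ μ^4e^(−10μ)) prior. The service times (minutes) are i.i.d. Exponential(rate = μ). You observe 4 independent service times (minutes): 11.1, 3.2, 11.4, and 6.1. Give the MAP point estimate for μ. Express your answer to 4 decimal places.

μ̂_MAP = 0.1914

The Exponential(rate=μ) likelihood is ∝ μ^n e^(−μΣtᵢ). Here n = 4 and Σtᵢ = 11.1 + 3.2 + 11.4 + 6.1 = 31.8.
Posterior ∝ μ^4e^(−10μ) · μ^4e^(−31.8μ) = μ^8e^(−41.8μ), i.e. Gamma(9, 41.8).
Mode = (a−1)/b = 8/41.8 ≈ 0.1914.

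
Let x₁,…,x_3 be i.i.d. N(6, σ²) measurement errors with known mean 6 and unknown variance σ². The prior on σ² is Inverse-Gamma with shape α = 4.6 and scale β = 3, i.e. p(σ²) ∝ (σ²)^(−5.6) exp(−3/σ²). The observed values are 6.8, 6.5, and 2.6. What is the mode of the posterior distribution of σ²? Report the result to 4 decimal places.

Sum of squared deviations about the known mean: SS = (6.8−6)² + (6.5−6)² + (2.6−6)² = 12.45.
The Normal likelihood contributes (σ²)^(−n/2) exp(−SS/(2σ²)), so the posterior is Inverse-Gamma(α + n/2, β + SS/2) = Inverse-Gamma(6.1, 9.225).
The mode of Inverse-Gamma(a, b) is b/(a+1) = 9.225/7.1 ≈ 1.2993.

σ̂²_MAP = 1.2993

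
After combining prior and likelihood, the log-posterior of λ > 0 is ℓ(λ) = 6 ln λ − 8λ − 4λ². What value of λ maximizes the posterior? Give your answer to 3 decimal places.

ℓ'(λ) = 6/λ − 8 − 8λ. Setting this to zero and multiplying by λ: 8λ² + 8λ − 6 = 0.
λ = (−8 + √(8² + 4·8·6)) / (2·8) = (−8 + √256) / 16 = (−8 + 16)/16 = 1/2.
ℓ''(λ) = −6/λ² − 8 < 0, confirming a maximum.

λ̂_MAP = 0.500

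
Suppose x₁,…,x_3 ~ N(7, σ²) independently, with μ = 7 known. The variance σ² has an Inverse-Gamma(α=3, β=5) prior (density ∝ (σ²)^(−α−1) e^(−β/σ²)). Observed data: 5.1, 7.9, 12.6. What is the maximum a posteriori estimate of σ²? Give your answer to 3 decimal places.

Sum of squared deviations about the known mean: SS = (5.1−7)² + (7.9−7)² + (12.6−7)² = 35.78.
The Normal likelihood contributes (σ²)^(−n/2) exp(−SS/(2σ²)), so the posterior is Inverse-Gamma(α + n/2, β + SS/2) = Inverse-Gamma(4.5, 22.89).
The mode of Inverse-Gamma(a, b) is b/(a+1) = 22.89/5.5 ≈ 4.162.

σ̂²_MAP = 4.162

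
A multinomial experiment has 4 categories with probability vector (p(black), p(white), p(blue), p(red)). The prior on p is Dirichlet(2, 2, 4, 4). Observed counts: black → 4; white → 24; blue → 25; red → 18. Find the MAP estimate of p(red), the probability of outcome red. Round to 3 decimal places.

MAP estimate of p(red) = 0.266

The posterior is Dirichlet(αᵢ + nᵢ) = Dirichlet(6, 26, 29, 22).
For a Dirichlet(a₁,…,a_K) with all aᵢ > 1, the mode has j-th component (aⱼ − 1)/(Σaᵢ − K).
Here Σaᵢ = 83 and K = 4, so p(red) = (22 − 1)/(83 − 4) = 21/79 ≈ 0.266.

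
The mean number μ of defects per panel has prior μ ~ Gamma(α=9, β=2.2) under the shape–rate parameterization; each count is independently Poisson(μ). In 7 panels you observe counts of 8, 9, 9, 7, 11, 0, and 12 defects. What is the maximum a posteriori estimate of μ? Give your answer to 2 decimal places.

μ̂_MAP = 6.96

Σxᵢ = 8+9+9+7+11+0+12 = 56, with n = 7.
Posterior ∝ μ^8e^(−2.2μ) · μ^56e^(−7μ) = μ^64e^(−9.2μ), i.e. Gamma(shape=65, rate=9.2).
The mode of a Gamma(a, b) with a ≥ 1 (shape–rate) is (a−1)/b = 64/9.2 ≈ 6.96.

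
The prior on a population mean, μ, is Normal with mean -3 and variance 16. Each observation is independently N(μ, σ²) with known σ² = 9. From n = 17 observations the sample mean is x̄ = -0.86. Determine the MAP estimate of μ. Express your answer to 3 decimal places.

n = 17, x̄ = -0.86.
For a Normal prior and Normal likelihood with known variance, the posterior is Normal; its mode equals its mean, the precision-weighted average.
Prior precision 1/σ₀² = 1/16 = 0.0625; data precision n/σ² = 17/9.
μ̂ = (0.0625·(-3) + (17/9)·(-0.86)) / (0.0625 + 17/9) = (-6523/3600)/(281/144) = -6523/7025 ≈ -0.929.

μ̂_MAP = -0.929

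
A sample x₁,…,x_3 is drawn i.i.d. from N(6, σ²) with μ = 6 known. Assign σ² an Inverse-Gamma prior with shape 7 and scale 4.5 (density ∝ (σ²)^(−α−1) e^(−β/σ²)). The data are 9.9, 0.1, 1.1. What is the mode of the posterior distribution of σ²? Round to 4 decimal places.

σ̂²_MAP = 4.3700

Sum of squared deviations about the known mean: SS = (9.9−6)² + (0.1−6)² + (1.1−6)² = 74.03.
The Normal likelihood contributes (σ²)^(−n/2) exp(−SS/(2σ²)), so the posterior is Inverse-Gamma(α + n/2, β + SS/2) = Inverse-Gamma(8.5, 41.515).
The mode of Inverse-Gamma(a, b) is b/(a+1) = 41.515/9.5 ≈ 4.3700.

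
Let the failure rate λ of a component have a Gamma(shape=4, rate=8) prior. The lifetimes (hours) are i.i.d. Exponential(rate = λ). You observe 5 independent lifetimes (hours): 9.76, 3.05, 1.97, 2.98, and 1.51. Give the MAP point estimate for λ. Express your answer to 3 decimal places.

The Exponential(rate=λ) likelihood is ∝ λ^n e^(−λΣtᵢ). Here n = 5 and Σtᵢ = 9.76 + 3.05 + 1.97 + 2.98 + 1.51 = 19.27.
Posterior ∝ λ^3e^(−8λ) · λ^5e^(−19.27λ) = λ^8e^(−27.27λ), i.e. Gamma(9, 27.27).
Mode = (a−1)/b = 8/27.27 ≈ 0.293.

λ̂_MAP = 0.293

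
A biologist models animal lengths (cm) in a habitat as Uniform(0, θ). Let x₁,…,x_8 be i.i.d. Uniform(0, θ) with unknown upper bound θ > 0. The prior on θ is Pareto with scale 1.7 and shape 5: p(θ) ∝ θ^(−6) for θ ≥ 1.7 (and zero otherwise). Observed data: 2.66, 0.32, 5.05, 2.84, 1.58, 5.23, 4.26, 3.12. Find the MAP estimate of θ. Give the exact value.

θ̂_MAP = 5.23

The Uniform(0, θ) likelihood is θ^(−n) for θ ≥ max(xᵢ), zero otherwise. Here max(xᵢ) = 5.23.
Posterior ∝ θ^(−6) · θ^(−8) = θ^(−14) on θ ≥ max(1.7, 5.23) = 5.23.
This density is strictly decreasing in θ, so the posterior mode lies at the lower boundary of the support.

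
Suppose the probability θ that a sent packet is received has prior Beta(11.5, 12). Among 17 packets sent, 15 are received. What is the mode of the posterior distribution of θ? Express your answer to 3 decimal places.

Prior: Beta(11.5, 12).
Data: 15 successes in 17 trials. The binomial likelihood contributes θ^15(1−θ)^2, so the posterior is Beta(11.5+15, 12+2) = Beta(26.5, 14).
For Beta(a, b) with a, b > 1 the mode is (a−1)/(a+b−2) = 25.5/38.5 ≈ 0.662.

θ̂_MAP = 0.662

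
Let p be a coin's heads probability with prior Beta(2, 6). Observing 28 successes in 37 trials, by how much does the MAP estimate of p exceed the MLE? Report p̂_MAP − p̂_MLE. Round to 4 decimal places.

Posterior is Beta(30, 15); MAP = (30−1)/(45−2) = 29/43 ≈ 0.67442.
MLE ignores the prior: p̂_MLE = k/n = 28/37 ≈ 0.75676.
Difference = 29/43 − 28/37 = -131/1591 ≈ -0.0823.

MAP − MLE = -0.0823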